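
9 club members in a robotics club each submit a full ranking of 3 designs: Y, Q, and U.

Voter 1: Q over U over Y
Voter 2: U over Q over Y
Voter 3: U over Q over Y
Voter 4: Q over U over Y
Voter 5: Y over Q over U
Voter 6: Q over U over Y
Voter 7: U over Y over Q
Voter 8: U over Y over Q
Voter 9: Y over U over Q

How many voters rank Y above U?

Ballots ranking Y above U: 2.
Ballots ranking U above Y: 7.
So 2 of 9 voters prefer Y to U.

2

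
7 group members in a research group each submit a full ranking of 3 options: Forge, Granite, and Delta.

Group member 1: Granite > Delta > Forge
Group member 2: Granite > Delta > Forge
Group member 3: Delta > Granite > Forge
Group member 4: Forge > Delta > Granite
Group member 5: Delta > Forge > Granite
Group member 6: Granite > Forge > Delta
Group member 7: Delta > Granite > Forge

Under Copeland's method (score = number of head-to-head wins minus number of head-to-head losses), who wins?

Delta

Pairwise results:
  Forge vs Granite: Granite wins 5–2.
  Forge vs Delta: Delta wins 5–2.
  Granite vs Delta: Delta wins 4–3.
Copeland scores (wins − losses):
  Forge: 0 − 2 = -2
  Granite: 1 − 1 = 0
  Delta: 2 − 0 = 2
Delta has the best Copeland score.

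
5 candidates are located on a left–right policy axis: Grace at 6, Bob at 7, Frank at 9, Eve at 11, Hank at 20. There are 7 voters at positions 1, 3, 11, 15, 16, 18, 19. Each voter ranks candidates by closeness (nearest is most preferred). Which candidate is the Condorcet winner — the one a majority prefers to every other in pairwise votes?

With single-peaked preferences on a line, the Condorcet winner is the candidate closest to the median voter.
The median voter (position 15) is closest to Eve at 11.
Check: Eve vs Bob — voters closer to Eve: 5 of 7.

Eve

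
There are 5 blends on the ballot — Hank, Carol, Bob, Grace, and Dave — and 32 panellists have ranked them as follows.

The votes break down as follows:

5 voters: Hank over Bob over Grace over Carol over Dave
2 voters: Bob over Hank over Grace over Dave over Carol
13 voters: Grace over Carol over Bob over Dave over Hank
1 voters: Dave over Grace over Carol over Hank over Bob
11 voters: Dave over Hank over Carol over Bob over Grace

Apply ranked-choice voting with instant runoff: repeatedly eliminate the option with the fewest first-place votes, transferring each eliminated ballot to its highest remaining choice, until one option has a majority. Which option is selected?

Round 1: Grace 13, Dave 12, Hank 5, Bob 2, Carol 0. Carol has the fewest and is eliminated.
Round 2: Grace 13, Dave 12, Hank 5, Bob 2. Bob has the fewest and is eliminated.
Round 3: Grace 13, Dave 12, Hank 7. Hank has the fewest and is eliminated.
Round 4: Grace 20, Dave 12. Grace has a majority.

Grace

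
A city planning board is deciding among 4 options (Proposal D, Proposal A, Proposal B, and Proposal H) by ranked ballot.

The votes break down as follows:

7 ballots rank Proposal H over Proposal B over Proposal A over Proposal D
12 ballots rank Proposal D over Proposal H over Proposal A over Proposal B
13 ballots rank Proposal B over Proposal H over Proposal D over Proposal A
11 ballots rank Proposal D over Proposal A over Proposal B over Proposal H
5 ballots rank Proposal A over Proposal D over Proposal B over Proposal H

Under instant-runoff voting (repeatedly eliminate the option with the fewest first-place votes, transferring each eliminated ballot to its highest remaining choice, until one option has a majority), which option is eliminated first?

Proposal A

Round 1: Proposal D 23, Proposal B 13, Proposal H 7, Proposal A 5. Proposal A has the fewest and is eliminated.
Round 2: Proposal D 28, Proposal B 13, Proposal H 7. Proposal D has a majority.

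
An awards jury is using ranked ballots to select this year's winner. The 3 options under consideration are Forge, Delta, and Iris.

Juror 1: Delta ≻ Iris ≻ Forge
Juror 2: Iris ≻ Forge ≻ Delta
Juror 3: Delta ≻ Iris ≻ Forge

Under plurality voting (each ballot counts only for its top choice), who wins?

Delta

First-place vote totals:
  Forge: 0
  Delta: 2
  Iris: 1
Delta has the most first-place votes.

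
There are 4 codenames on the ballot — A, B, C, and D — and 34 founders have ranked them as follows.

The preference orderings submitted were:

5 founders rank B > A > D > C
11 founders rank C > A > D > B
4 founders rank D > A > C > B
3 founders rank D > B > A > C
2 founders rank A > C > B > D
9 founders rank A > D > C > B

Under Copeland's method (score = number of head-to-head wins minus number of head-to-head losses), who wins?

A

Pairwise results:
  A vs B: A wins 26–8.
  A vs C: A wins 23–11.
  A vs D: A wins 27–7.
  B vs C: C wins 26–8.
  B vs D: D wins 27–7.
  C vs D: D wins 21–13.
Copeland scores (wins − losses):
  A: 3 − 0 = 3
  B: 0 − 3 = -3
  C: 1 − 2 = -1
  D: 2 − 1 = 1
A has the best Copeland score.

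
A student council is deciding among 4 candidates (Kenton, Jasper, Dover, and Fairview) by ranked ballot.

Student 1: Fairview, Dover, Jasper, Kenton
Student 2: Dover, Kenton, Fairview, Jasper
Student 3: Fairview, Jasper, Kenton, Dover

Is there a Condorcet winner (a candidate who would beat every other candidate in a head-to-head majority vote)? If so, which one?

Head-to-head results (3 voters total):
Kenton vs Jasper: Jasper wins 2–1.
Kenton vs Dover: Dover wins 2–1.
Kenton vs Fairview: Fairview wins 2–1.
Jasper vs Dover: Dover wins 2–1.
Jasper vs Fairview: Fairview wins 3–0.
Dover vs Fairview: Fairview wins 2–1.
Fairview beats each rival — Kenton (2–1), Jasper (3–0), Dover (2–1) — so Fairview is the Condorcet winner.

Fairview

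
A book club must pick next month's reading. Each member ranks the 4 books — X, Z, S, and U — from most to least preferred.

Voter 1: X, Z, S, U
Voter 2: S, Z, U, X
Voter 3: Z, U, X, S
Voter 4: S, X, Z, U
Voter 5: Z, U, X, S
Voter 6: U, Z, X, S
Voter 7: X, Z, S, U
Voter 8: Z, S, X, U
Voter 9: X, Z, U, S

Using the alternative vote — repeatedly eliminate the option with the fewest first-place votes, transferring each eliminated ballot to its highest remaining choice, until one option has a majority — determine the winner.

Round 1: X 3, Z 3, S 2, U 1. U has the fewest and is eliminated.
Round 2: Z 4, X 3, S 2. S has the fewest and is eliminated.
Round 3: Z 5, X 4. Z has a majority.

Z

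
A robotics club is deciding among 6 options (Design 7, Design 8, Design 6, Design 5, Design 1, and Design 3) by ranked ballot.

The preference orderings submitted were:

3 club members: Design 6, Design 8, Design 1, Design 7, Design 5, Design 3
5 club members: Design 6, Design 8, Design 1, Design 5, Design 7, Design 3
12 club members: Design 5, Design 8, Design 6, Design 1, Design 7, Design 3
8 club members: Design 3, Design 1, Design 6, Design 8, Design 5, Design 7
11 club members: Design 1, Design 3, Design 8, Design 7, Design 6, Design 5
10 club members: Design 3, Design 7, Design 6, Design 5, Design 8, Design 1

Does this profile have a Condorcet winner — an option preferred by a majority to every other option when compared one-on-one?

Head-to-head results (49 voters total):
Design 7 vs Design 8: Design 8 wins 39–10.
Design 7 vs Design 6: Design 6 wins 28–21.
Design 7 vs Design 5: Design 5 wins 25–24.
Design 7 vs Design 1: Design 1 wins 39–10.
Design 7 vs Design 3: Design 3 wins 29–20.
Design 8 vs Design 6: Design 6 wins 26–23.
Design 8 vs Design 5: Design 8 wins 27–22.
Design 8 vs Design 1: Design 8 wins 30–19.
Design 8 vs Design 3: Design 3 wins 29–20.
Design 6 vs Design 5: Design 6 wins 37–12.
Design 6 vs Design 1: Design 6 wins 30–19.
Design 6 vs Design 3: Design 3 wins 29–20.
Design 5 vs Design 1: Design 1 wins 27–22.
Design 5 vs Design 3: Design 3 wins 29–20.
Design 1 vs Design 3: Design 1 wins 31–18.
No candidate beats all others: Design 8 beats Design 1 beats Design 3 beats Design 8, a majority cycle.

No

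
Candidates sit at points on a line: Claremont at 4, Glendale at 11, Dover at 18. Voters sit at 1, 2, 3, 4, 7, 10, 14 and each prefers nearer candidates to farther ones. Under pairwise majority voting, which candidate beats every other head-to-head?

Claremont

With single-peaked preferences on a line, the Condorcet winner is the candidate closest to the median voter.
The median voter (position 4) is closest to Claremont at 4.
Check: Claremont vs Dover — voters closer to Claremont: 6 of 7.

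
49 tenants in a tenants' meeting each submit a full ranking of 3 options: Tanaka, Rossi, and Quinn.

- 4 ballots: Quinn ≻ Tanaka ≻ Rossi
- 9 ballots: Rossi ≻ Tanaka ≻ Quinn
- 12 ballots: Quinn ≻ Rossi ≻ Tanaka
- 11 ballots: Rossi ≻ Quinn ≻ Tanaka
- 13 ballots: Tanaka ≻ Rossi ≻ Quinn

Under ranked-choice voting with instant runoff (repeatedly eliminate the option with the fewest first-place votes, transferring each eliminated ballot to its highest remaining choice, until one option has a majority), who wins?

Rossi

Round 1: Rossi 20, Quinn 16, Tanaka 13. Tanaka has the fewest and is eliminated.
Round 2: Rossi 33, Quinn 16. Rossi has a majority.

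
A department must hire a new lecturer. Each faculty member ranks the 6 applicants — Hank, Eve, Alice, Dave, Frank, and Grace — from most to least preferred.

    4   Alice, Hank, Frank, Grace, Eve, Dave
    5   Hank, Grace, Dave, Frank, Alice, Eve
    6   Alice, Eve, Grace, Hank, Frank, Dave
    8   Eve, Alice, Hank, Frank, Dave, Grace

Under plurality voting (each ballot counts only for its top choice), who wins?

First-place vote totals:
  Hank: 5
  Eve: 8
  Alice: 10
  Dave: 0
  Frank: 0
  Grace: 0
Alice has the most first-place votes.

Alice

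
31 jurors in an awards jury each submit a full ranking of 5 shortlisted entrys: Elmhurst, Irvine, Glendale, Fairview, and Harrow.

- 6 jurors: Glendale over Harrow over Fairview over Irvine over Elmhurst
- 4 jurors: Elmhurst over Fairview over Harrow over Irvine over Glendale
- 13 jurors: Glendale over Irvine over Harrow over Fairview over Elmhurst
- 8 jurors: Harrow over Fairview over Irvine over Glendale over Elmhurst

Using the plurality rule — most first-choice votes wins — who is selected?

Glendale

First-place vote totals:
  Elmhurst: 4
  Irvine: 0
  Glendale: 19
  Fairview: 0
  Harrow: 8
Glendale has the most first-place votes.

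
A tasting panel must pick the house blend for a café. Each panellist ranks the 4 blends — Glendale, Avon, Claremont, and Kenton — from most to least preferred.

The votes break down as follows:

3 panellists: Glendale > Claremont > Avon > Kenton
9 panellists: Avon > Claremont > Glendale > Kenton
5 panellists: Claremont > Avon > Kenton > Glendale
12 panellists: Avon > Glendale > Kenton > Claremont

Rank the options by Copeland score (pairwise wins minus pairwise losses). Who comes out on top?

Avon

Pairwise results:
  Glendale vs Avon: Avon wins 26–3.
  Glendale vs Claremont: Glendale wins 15–14.
  Glendale vs Kenton: Glendale wins 24–5.
  Avon vs Claremont: Avon wins 21–8.
  Avon vs Kenton: Avon wins 29–0.
  Claremont vs Kenton: Claremont wins 17–12.
Copeland scores (wins − losses):
  Glendale: 2 − 1 = 1
  Avon: 3 − 0 = 3
  Claremont: 1 − 2 = -1
  Kenton: 0 − 3 = -3
Avon has the best Copeland score.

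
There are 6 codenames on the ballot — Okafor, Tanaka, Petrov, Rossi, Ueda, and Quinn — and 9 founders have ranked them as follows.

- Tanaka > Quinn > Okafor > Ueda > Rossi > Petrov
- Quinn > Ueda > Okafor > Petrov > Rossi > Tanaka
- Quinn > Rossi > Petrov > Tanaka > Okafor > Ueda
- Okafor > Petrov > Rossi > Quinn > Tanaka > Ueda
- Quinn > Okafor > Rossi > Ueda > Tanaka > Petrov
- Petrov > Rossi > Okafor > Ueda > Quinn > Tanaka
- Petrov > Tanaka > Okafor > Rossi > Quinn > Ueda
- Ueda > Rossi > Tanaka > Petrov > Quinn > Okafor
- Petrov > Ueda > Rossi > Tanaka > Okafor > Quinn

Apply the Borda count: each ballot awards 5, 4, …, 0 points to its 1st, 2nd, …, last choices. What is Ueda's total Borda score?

19

Borda scores:
  Okafor: 3 + 3 + 1 + 5 + 4 + 3 + 3 + 0 + 1 = 23
  Tanaka: 5 + 0 + 2 + 1 + 1 + 0 + 4 + 3 + 2 = 18
  Petrov: 0 + 2 + 3 + 4 + 0 + 5 + 5 + 2 + 5 = 26
  Rossi: 1 + 1 + 4 + 3 + 3 + 4 + 2 + 4 + 3 = 25
  Ueda: 2 + 4 + 0 + 0 + 2 + 2 + 0 + 5 + 4 = 19
  Quinn: 4 + 5 + 5 + 2 + 5 + 1 + 1 + 1 + 0 = 24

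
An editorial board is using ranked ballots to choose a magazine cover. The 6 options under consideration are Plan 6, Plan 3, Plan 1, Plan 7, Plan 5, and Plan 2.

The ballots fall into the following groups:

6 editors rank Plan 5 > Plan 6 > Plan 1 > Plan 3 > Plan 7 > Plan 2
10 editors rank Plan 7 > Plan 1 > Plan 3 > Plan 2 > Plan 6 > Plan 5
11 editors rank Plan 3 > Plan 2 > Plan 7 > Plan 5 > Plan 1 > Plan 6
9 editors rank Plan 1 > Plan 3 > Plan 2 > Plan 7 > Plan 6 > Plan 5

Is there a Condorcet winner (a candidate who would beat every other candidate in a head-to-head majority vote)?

No

Head-to-head results (36 voters total):
Plan 6 vs Plan 3: Plan 3 wins 30–6.
Plan 6 vs Plan 1: Plan 1 wins 30–6.
Plan 6 vs Plan 7: Plan 7 wins 30–6.
Plan 6 vs Plan 5: Plan 6 wins 19–17.
Plan 6 vs Plan 2: Plan 2 wins 30–6.
Plan 3 vs Plan 1: Plan 1 wins 25–11.
Plan 3 vs Plan 7: Plan 3 wins 26–10.
Plan 3 vs Plan 5: Plan 3 wins 30–6.
Plan 3 vs Plan 2: Plan 3 wins 36–0.
Plan 1 vs Plan 7: Plan 7 wins 21–15.
Plan 1 vs Plan 5: Plan 1 wins 19–17.
Plan 1 vs Plan 2: Plan 1 wins 25–11.
Plan 7 vs Plan 5: Plan 7 wins 30–6.
Plan 7 vs Plan 2: Plan 2 wins 20–16.
Plan 5 vs Plan 2: Plan 2 wins 30–6.
No candidate beats all others: Plan 3 beats Plan 7 beats Plan 1 beats Plan 3, a majority cycle.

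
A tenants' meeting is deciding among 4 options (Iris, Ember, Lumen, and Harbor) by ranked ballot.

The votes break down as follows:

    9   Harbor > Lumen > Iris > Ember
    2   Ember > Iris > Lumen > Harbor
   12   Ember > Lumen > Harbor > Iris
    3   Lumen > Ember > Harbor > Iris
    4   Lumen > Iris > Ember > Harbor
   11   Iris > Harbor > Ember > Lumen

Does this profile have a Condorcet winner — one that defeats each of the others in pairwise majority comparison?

No

Head-to-head results (41 voters total):
Iris vs Ember: Iris wins 24–17.
Iris vs Lumen: Lumen wins 28–13.
Iris vs Harbor: Harbor wins 24–17.
Ember vs Lumen: Ember wins 25–16.
Ember vs Harbor: Ember wins 21–20.
Lumen vs Harbor: Lumen wins 21–20.
No candidate beats all others: Iris beats Ember beats Lumen beats Iris, a majority cycle.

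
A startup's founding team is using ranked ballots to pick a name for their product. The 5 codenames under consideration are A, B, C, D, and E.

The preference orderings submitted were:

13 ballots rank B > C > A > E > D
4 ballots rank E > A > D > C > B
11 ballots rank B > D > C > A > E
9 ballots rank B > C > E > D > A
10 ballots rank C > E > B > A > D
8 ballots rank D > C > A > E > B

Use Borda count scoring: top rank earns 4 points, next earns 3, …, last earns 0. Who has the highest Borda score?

C

Borda scores:
  A: 13·2 + 4·3 + 11·1 + 9·0 + 10·1 + 8·2 = 75
  B: 13·4 + 4·0 + 11·4 + 9·4 + 10·2 + 8·0 = 152
  C: 13·3 + 4·1 + 11·2 + 9·3 + 10·4 + 8·3 = 156
  D: 13·0 + 4·2 + 11·3 + 9·1 + 10·0 + 8·4 = 82
  E: 13·1 + 4·4 + 11·0 + 9·2 + 10·3 + 8·1 = 85
C has the highest total.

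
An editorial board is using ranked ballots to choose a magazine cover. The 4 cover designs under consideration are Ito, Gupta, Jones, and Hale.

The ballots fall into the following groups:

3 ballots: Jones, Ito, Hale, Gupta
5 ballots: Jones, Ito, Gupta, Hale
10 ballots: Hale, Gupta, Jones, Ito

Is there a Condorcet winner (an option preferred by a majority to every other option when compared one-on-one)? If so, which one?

Hale

Head-to-head results (18 voters total):
Ito vs Gupta: Gupta wins 10–8.
Ito vs Jones: Jones wins 18–0.
Ito vs Hale: Hale wins 10–8.
Gupta vs Jones: Gupta wins 10–8.
Gupta vs Hale: Hale wins 13–5.
Jones vs Hale: Hale wins 10–8.
Hale beats each rival — Ito (10–8), Gupta (13–5), Jones (10–8) — so Hale is the Condorcet winner.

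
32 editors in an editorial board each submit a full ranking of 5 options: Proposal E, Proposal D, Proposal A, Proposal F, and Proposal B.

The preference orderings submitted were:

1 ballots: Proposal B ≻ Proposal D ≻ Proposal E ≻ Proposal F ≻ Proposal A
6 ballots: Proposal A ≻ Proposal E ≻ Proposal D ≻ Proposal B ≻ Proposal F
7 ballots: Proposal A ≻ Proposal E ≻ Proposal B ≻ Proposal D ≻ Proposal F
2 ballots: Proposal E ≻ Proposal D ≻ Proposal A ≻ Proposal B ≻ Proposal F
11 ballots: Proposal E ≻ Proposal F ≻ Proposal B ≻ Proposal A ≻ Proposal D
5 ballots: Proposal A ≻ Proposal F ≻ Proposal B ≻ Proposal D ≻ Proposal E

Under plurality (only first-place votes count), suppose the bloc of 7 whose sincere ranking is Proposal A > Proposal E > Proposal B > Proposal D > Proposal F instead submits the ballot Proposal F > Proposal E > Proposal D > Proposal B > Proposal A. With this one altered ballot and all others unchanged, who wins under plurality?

Proposal E

First-place totals with the altered ballot: Proposal E 13, Proposal D 0, Proposal A 11, Proposal F 7, Proposal B 1.
The switch changes the winner from Proposal A to Proposal E.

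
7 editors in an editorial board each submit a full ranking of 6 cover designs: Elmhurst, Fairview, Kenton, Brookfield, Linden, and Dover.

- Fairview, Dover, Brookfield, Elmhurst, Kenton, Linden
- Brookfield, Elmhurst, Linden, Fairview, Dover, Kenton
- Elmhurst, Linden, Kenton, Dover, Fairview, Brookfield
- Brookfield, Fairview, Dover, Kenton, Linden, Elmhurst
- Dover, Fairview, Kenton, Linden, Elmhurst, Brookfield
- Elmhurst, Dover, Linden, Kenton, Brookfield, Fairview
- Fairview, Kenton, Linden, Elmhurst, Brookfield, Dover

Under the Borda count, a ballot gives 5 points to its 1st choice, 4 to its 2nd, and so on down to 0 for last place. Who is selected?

Fairview

Borda scores:
  Elmhurst: 2 + 4 + 5 + 0 + 1 + 5 + 2 = 19
  Fairview: 5 + 2 + 1 + 4 + 4 + 0 + 5 = 21
  Kenton: 1 + 0 + 3 + 2 + 3 + 2 + 4 = 15
  Brookfield: 3 + 5 + 0 + 5 + 0 + 1 + 1 = 15
  Linden: 0 + 3 + 4 + 1 + 2 + 3 + 3 = 16
  Dover: 4 + 1 + 2 + 3 + 5 + 4 + 0 = 19
Fairview has the highest total.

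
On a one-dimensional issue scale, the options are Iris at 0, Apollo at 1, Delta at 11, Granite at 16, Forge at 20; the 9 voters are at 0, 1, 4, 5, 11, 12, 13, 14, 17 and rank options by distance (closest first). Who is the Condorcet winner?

Delta

With single-peaked preferences on a line, the Condorcet winner is the candidate closest to the median voter.
The median voter (position 11) is closest to Delta at 11.
Check: Delta vs Forge — voters closer to Delta: 8 of 9.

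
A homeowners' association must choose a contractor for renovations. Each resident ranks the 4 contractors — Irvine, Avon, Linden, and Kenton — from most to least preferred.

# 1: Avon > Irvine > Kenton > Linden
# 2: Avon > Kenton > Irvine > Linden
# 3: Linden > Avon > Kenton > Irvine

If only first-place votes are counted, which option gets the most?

Avon

First-place vote totals:
  Irvine: 0
  Avon: 2
  Linden: 1
  Kenton: 0
Avon has the most first-place votes.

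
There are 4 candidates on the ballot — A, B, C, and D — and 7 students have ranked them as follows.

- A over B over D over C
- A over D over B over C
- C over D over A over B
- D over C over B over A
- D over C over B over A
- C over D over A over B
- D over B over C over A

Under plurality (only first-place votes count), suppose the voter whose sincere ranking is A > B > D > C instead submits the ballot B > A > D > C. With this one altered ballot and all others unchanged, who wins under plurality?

D

First-place totals with the altered ballot: A 1, B 1, C 2, D 3.
The winner is unchanged: still D.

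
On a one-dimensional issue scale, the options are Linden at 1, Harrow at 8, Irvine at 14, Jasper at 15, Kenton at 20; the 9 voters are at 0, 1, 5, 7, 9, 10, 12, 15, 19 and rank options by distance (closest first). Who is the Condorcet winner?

Harrow

With single-peaked preferences on a line, the Condorcet winner is the candidate closest to the median voter.
The median voter (position 9) is closest to Harrow at 8.
Check: Harrow vs Irvine — voters closer to Harrow: 6 of 9.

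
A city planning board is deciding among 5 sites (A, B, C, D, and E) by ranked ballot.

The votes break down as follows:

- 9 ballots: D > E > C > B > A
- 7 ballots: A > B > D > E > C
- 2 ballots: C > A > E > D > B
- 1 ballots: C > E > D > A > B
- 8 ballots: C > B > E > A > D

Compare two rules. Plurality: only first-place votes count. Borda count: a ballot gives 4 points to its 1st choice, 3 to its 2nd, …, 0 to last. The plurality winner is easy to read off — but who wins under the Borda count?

C

Plurality first-place counts: A 7, B 0, C 11, D 9, E 0 → C.
Borda totals: A 43, B 54, C 62, D 54, E 57 → C.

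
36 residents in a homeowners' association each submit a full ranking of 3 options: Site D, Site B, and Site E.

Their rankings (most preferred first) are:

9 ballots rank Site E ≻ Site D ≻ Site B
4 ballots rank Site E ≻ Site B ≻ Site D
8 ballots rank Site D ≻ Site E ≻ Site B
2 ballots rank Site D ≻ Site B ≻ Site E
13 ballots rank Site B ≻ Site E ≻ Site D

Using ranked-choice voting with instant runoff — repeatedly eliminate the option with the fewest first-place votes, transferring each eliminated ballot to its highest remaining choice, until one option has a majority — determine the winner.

Round 1: Site B 13, Site E 13, Site D 10. Site D has the fewest and is eliminated.
Round 2: Site E 21, Site B 15. Site E has a majority.

Site E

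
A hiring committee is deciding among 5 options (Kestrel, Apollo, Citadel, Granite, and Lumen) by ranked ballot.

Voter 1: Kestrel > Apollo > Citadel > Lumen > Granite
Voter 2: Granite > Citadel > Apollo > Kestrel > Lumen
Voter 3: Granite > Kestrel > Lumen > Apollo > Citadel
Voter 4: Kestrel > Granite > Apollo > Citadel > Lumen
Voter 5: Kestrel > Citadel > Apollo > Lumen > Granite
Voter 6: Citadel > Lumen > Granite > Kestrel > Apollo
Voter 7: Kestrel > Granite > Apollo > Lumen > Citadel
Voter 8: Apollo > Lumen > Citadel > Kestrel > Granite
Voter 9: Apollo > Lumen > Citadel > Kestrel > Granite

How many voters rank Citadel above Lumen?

Ballots ranking Citadel above Lumen: 5.
Ballots ranking Lumen above Citadel: 4.
So 5 of 9 voters prefer Citadel to Lumen.

5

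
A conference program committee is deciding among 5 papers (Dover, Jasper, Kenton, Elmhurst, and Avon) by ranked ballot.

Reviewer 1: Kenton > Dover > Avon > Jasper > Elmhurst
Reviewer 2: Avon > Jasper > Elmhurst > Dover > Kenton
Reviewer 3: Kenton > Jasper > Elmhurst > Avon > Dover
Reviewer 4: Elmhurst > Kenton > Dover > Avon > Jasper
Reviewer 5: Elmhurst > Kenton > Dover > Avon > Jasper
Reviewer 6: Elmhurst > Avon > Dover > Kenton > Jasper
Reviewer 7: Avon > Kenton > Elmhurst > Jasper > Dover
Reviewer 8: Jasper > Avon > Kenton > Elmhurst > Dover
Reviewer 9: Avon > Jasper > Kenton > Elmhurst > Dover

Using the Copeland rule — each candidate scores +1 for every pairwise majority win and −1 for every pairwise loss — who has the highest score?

Avon

Pairwise results:
  Dover vs Jasper: Jasper wins 5–4.
  Dover vs Kenton: Kenton wins 7–2.
  Dover vs Elmhurst: Elmhurst wins 8–1.
  Dover vs Avon: Avon wins 6–3.
  Jasper vs Kenton: Kenton wins 6–3.
  Jasper vs Elmhurst: Jasper wins 5–4.
  Jasper vs Avon: Avon wins 7–2.
  Kenton vs Elmhurst: Kenton wins 5–4.
  Kenton vs Avon: Avon wins 5–4.
  Elmhurst vs Avon: Avon wins 5–4.
Copeland scores (wins − losses):
  Dover: 0 − 4 = -4
  Jasper: 2 − 2 = 0
  Kenton: 3 − 1 = 2
  Elmhurst: 1 − 3 = -2
  Avon: 4 − 0 = 4
Avon has the best Copeland score.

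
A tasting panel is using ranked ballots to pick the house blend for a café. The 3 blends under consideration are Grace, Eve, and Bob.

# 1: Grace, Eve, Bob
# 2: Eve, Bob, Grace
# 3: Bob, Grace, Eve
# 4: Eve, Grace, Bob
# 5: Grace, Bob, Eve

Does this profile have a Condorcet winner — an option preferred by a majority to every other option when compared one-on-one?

Yes

Head-to-head results (5 voters total):
Grace vs Eve: Grace wins 3–2.
Grace vs Bob: Grace wins 3–2.
Eve vs Bob: Eve wins 3–2.
Grace beats each rival — Eve (3–2), Bob (3–2) — so Grace is the Condorcet winner.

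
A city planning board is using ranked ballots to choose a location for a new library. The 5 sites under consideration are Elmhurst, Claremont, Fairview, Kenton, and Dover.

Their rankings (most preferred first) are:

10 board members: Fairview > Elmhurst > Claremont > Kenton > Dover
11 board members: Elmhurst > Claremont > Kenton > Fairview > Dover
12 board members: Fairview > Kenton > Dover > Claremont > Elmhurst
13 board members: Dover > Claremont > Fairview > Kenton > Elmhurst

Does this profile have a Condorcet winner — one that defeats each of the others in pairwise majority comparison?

No

Head-to-head results (46 voters total):
Elmhurst vs Claremont: Claremont wins 25–21.
Elmhurst vs Fairview: Fairview wins 35–11.
Elmhurst vs Kenton: Kenton wins 25–21.
Elmhurst vs Dover: Dover wins 25–21.
Claremont vs Fairview: Claremont wins 24–22.
Claremont vs Kenton: Claremont wins 34–12.
Claremont vs Dover: Dover wins 25–21.
Fairview vs Kenton: Fairview wins 35–11.
Fairview vs Dover: Fairview wins 33–13.
Kenton vs Dover: Kenton wins 33–13.
No candidate beats all others: Claremont beats Fairview beats Dover beats Claremont, a majority cycle.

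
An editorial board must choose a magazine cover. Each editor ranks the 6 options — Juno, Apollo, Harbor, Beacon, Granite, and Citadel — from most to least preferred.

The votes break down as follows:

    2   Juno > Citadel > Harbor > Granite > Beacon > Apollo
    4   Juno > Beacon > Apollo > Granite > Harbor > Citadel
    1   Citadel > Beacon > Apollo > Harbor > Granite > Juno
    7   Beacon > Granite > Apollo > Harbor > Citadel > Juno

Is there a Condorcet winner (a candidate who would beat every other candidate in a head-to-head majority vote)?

Yes

Head-to-head results (14 voters total):
Juno vs Apollo: Apollo wins 8–6.
Juno vs Harbor: Harbor wins 8–6.
Juno vs Beacon: Beacon wins 8–6.
Juno vs Granite: Granite wins 8–6.
Juno vs Citadel: Citadel wins 8–6.
Apollo vs Harbor: Apollo wins 12–2.
Apollo vs Beacon: Beacon wins 14–0.
Apollo vs Granite: Granite wins 9–5.
Apollo vs Citadel: Apollo wins 11–3.
Harbor vs Beacon: Beacon wins 12–2.
Harbor vs Granite: Granite wins 11–3.
Harbor vs Citadel: Harbor wins 11–3.
Beacon vs Granite: Beacon wins 12–2.
Beacon vs Citadel: Beacon wins 11–3.
Granite vs Citadel: Granite wins 11–3.
Beacon beats each rival — Juno (8–6), Apollo (14–0), Harbor (12–2), Granite (12–2), Citadel (11–3) — so Beacon is the Condorcet winner.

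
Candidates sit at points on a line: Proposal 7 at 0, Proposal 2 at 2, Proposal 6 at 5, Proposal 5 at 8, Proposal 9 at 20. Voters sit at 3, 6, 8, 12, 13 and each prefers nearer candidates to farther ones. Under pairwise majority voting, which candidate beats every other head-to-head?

Proposal 5

With single-peaked preferences on a line, the Condorcet winner is the candidate closest to the median voter.
The median voter (position 8) is closest to Proposal 5 at 8.
Check: Proposal 5 vs Proposal 9 — voters closer to Proposal 5: 5 of 5.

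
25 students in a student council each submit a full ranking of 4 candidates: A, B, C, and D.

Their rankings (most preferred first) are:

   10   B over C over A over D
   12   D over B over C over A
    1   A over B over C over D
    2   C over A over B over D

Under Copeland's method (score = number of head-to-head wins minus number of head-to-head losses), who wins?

B

Pairwise results:
  A vs B: B wins 22–3.
  A vs C: C wins 24–1.
  A vs D: A wins 13–12.
  B vs C: B wins 23–2.
  B vs D: B wins 13–12.
  C vs D: C wins 13–12.
Copeland scores (wins − losses):
  A: 1 − 2 = -1
  B: 3 − 0 = 3
  C: 2 − 1 = 1
  D: 0 − 3 = -3
B has the best Copeland score.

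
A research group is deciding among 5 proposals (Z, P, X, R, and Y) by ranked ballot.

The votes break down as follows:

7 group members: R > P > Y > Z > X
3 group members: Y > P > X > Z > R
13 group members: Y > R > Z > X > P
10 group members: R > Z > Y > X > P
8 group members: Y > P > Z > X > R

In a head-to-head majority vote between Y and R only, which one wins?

Ballots ranking Y above R: 3+13+8 = 24.
Ballots ranking R above Y: 7+10 = 17.
Y wins the head-to-head, 24–17.

Y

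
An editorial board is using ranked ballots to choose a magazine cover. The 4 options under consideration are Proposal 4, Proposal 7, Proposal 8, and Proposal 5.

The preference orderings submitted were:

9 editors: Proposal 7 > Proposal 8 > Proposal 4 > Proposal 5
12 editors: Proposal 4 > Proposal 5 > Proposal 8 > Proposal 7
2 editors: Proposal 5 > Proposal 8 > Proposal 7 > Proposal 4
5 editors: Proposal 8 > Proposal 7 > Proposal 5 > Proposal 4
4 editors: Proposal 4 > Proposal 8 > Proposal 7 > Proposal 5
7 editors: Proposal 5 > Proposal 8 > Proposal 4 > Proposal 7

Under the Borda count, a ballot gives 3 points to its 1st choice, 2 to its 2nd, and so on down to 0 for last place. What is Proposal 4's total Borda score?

64

Borda scores:
  Proposal 4: 9·1 + 12·3 + 2·0 + 5·0 + 4·3 + 7·1 = 64
  Proposal 7: 9·3 + 12·0 + 2·1 + 5·2 + 4·1 + 7·0 = 43
  Proposal 8: 9·2 + 12·1 + 2·2 + 5·3 + 4·2 + 7·2 = 71
  Proposal 5: 9·0 + 12·2 + 2·3 + 5·1 + 4·0 + 7·3 = 56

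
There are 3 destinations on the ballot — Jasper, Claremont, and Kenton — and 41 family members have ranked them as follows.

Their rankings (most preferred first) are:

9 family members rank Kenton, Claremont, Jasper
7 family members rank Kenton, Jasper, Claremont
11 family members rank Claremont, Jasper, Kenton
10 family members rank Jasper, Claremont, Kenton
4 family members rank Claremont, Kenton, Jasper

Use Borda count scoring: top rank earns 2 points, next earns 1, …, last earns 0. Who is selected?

Claremont

Borda scores:
  Jasper: 9·0 + 7·1 + 11·1 + 10·2 + 4·0 = 38
  Claremont: 9·1 + 7·0 + 11·2 + 10·1 + 4·2 = 49
  Kenton: 9·2 + 7·2 + 11·0 + 10·0 + 4·1 = 36
Claremont has the highest total.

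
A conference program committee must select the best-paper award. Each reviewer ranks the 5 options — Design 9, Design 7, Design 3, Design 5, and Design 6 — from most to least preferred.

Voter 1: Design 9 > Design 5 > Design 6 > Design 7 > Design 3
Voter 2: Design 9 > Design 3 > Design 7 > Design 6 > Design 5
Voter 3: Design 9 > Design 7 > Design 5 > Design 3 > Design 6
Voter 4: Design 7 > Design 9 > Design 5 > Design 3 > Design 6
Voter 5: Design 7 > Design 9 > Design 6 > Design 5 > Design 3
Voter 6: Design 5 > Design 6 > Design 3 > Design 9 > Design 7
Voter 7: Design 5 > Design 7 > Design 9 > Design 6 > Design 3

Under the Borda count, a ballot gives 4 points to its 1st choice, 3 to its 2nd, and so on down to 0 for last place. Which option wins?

Borda scores:
  Design 9: 4 + 4 + 4 + 3 + 3 + 1 + 2 = 21
  Design 7: 1 + 2 + 3 + 4 + 4 + 0 + 3 = 17
  Design 3: 0 + 3 + 1 + 1 + 0 + 2 + 0 = 7
  Design 5: 3 + 0 + 2 + 2 + 1 + 4 + 4 = 16
  Design 6: 2 + 1 + 0 + 0 + 2 + 3 + 1 = 9
Design 9 has the highest total.

Design 9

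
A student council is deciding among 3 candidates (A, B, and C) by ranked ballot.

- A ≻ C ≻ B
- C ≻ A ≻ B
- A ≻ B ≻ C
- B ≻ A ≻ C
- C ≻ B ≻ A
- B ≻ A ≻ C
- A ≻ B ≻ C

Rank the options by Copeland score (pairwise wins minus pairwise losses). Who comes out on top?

Pairwise results:
  A vs B: A wins 4–3.
  A vs C: A wins 5–2.
  B vs C: B wins 4–3.
Copeland scores (wins − losses):
  A: 2 − 0 = 2
  B: 1 − 1 = 0
  C: 0 − 2 = -2
A has the best Copeland score.

A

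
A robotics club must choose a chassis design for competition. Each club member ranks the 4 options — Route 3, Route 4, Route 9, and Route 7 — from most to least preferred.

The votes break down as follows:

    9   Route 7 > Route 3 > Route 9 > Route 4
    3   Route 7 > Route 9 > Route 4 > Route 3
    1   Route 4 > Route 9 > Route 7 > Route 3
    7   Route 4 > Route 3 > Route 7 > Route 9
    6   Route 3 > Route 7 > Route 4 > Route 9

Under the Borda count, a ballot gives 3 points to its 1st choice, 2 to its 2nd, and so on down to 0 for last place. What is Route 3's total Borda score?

Borda scores:
  Route 3: 9·2 + 3·0 + 0 + 7·2 + 6·3 = 50
  Route 4: 9·0 + 3·1 + 3 + 7·3 + 6·1 = 33
  Route 9: 9·1 + 3·2 + 2 + 7·0 + 6·0 = 17
  Route 7: 9·3 + 3·3 + 1 + 7·1 + 6·2 = 56

50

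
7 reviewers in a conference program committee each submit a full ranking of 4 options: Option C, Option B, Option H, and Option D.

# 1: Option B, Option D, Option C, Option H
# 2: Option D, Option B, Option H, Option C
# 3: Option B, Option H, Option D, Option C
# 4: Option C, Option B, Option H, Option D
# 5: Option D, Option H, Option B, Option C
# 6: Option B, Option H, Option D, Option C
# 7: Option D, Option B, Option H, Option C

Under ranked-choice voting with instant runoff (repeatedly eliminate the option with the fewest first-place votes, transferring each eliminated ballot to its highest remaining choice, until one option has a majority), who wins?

Option B

Round 1: Option B 3, Option D 3, Option C 1, Option H 0. Option H has the fewest and is eliminated.
Round 2: Option B 3, Option D 3, Option C 1. Option C has the fewest and is eliminated.
Round 3: Option B 4, Option D 3. Option B has a majority.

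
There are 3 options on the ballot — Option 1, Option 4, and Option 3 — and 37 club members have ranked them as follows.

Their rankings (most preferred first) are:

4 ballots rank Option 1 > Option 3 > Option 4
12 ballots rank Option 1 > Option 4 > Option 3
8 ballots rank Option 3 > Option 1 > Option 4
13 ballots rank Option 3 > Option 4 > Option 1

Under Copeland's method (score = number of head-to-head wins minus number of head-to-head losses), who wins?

Option 3

Pairwise results:
  Option 1 vs Option 4: Option 1 wins 24–13.
  Option 1 vs Option 3: Option 3 wins 21–16.
  Option 4 vs Option 3: Option 3 wins 25–12.
Copeland scores (wins − losses):
  Option 1: 1 − 1 = 0
  Option 4: 0 − 2 = -2
  Option 3: 2 − 0 = 2
Option 3 has the best Copeland score.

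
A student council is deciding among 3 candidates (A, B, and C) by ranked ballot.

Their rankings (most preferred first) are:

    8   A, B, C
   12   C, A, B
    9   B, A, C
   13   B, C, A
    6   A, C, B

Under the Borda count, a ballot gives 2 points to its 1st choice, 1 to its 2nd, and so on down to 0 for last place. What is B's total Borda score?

52

Borda scores:
  A: 8·2 + 12·1 + 9·1 + 13·0 + 6·2 = 49
  B: 8·1 + 12·0 + 9·2 + 13·2 + 6·0 = 52
  C: 8·0 + 12·2 + 9·0 + 13·1 + 6·1 = 43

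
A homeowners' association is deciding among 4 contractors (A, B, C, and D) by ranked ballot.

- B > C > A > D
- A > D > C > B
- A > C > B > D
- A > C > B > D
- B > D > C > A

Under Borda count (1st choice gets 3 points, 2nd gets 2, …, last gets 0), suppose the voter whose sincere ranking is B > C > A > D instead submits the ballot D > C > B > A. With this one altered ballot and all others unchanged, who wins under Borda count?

A

Borda totals with the altered ballot: A 9, B 6, C 8, D 7.
The winner is unchanged: still A.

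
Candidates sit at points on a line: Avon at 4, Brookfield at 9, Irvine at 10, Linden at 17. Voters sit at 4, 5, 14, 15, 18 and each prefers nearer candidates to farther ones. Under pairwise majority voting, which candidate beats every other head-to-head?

With single-peaked preferences on a line, the Condorcet winner is the candidate closest to the median voter.
The median voter (position 14) is closest to Linden at 17.
Check: Linden vs Avon — voters closer to Linden: 3 of 5.

Linden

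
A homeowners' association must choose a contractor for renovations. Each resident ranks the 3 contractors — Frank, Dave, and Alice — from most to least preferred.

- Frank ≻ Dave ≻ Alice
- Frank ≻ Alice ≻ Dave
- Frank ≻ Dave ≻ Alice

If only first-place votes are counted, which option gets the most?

First-place vote totals:
  Frank: 3
  Dave: 0
  Alice: 0
Frank has the most first-place votes.

Frank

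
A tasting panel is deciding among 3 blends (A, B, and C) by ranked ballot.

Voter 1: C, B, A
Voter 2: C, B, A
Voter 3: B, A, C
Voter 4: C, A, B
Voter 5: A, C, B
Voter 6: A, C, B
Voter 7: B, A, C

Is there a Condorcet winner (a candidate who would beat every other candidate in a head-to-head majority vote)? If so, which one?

Head-to-head results (7 voters total):
A vs B: B wins 4–3.
A vs C: A wins 4–3.
B vs C: C wins 5–2.
No candidate beats all others: A beats C beats B beats A, a majority cycle.

There is no Condorcet winner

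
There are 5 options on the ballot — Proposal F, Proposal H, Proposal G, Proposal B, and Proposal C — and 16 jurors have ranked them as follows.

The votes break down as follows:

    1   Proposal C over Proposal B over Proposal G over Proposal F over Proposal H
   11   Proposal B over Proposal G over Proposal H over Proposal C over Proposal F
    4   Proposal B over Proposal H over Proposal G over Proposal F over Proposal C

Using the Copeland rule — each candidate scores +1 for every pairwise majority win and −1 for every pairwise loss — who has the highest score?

Pairwise results:
  Proposal F vs Proposal H: Proposal H wins 15–1.
  Proposal F vs Proposal G: Proposal G wins 16–0.
  Proposal F vs Proposal B: Proposal B wins 16–0.
  Proposal F vs Proposal C: Proposal C wins 12–4.
  Proposal H vs Proposal G: Proposal G wins 12–4.
  Proposal H vs Proposal B: Proposal B wins 16–0.
  Proposal H vs Proposal C: Proposal H wins 15–1.
  Proposal G vs Proposal B: Proposal B wins 16–0.
  Proposal G vs Proposal C: Proposal G wins 15–1.
  Proposal B vs Proposal C: Proposal B wins 15–1.
Copeland scores (wins − losses):
  Proposal F: 0 − 4 = -4
  Proposal H: 2 − 2 = 0
  Proposal G: 3 − 1 = 2
  Proposal B: 4 − 0 = 4
  Proposal C: 1 − 3 = -2
Proposal B has the best Copeland score.

Proposal B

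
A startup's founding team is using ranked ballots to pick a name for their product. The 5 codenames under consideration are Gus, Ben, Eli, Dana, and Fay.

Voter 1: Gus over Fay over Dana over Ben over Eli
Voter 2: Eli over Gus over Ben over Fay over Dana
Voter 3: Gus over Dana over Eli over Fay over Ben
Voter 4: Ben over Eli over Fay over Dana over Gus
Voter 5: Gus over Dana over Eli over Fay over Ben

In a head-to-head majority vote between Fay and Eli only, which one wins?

Eli

Ballots ranking Fay above Eli: 1.
Ballots ranking Eli above Fay: 4.
Eli wins the head-to-head, 4–1.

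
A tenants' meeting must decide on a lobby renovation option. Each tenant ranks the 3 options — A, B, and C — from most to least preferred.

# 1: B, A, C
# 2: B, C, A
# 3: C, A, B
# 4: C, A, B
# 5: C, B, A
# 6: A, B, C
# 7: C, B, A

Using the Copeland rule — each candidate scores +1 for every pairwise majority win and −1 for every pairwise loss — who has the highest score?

C

Pairwise results:
  A vs B: B wins 4–3.
  A vs C: C wins 5–2.
  B vs C: C wins 4–3.
Copeland scores (wins − losses):
  A: 0 − 2 = -2
  B: 1 − 1 = 0
  C: 2 − 0 = 2
C has the best Copeland score.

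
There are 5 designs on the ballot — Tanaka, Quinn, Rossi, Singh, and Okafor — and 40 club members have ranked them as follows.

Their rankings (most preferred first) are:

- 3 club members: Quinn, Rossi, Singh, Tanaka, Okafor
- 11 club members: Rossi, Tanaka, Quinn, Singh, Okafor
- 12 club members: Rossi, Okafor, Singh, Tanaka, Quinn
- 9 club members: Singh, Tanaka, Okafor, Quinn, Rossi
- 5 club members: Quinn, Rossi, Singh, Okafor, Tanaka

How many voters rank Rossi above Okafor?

31

Ballots ranking Rossi above Okafor: 3+11+12+5 = 31.
Ballots ranking Okafor above Rossi: 9.
So 31 of 40 voters prefer Rossi to Okafor.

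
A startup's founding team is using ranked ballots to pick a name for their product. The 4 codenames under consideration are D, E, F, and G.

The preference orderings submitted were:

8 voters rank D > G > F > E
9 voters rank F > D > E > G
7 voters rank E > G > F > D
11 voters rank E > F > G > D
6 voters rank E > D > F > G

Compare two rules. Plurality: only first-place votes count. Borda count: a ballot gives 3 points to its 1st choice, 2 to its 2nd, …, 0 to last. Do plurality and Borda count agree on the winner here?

Yes

Plurality first-place counts: D 8, E 24, F 9, G 0 → E.
Borda totals: D 54, E 81, F 70, G 41 → E.
The two rules agree on E.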